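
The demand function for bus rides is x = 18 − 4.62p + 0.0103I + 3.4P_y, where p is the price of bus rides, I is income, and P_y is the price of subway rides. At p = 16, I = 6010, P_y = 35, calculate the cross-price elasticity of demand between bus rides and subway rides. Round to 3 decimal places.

0.952

Evaluating quantity at (p, I, P_y) gives x = 18 − 4.62(16) + 0.0103(6010) + 3.4(35) = 18 − 73.92 + 61.903 + 119 = 124.983.
∂x/∂P_y = +3.4, so E_xy = 3.4·(35/124.983) ≈ 0.952.
E_xy > 0: the goods are substitutes.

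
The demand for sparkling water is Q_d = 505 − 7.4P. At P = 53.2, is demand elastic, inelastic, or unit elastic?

elastic

At P = 53.2, Q_d = 111.32.
dQ_d/dP = −7.4.
Point elasticity E = (dQ_d/dP)·(P/Q_d) = -7.4 × 53.2/111.32 ≈ -3.536.
|E| ≈ 3.536 > 1, so demand is elastic.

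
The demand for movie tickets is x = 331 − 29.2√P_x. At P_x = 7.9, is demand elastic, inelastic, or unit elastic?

At P_x = 7.9, x = 248.9277.
dx/dP_x = −29.2/(2√P_x) = −29.2/(2·2.8107).
Point elasticity E = (dx/dP_x)·(P_x/x) = -5.1944 × 7.9/248.9277 ≈ -0.165.
|E| ≈ 0.165 < 1, so demand is inelastic.

inelastic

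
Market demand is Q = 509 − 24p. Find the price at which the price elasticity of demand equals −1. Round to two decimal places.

10.60

For linear demand Q = a − bp, E = −bp/(a − bp). |E| = 1 ⇒ bp = a − bp ⇒ p = a/(2b).
p = 509/(2·24) ≈ 10.60.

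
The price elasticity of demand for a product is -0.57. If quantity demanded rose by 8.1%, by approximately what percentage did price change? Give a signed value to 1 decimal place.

%ΔQ ≈ E × %ΔP ⇒ %ΔP = %ΔQ / E = (8.1%)/(-0.57) ≈ -14.2%.

-14.2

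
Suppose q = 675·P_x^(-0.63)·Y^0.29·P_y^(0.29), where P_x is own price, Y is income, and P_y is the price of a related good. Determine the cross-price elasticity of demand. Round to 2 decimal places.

0.29

For a Cobb–Douglas (constant-elasticity) form q = A·P_y^α·…, the elasticity with respect to P_y equals the exponent α at every point.
Here the exponent on P_y is 0.29, so the cross-price elasticity of demand is 0.29.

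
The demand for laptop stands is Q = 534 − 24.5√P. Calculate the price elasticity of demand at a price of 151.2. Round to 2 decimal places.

At P = 151.2, Q = 232.7396.
dQ/dP = −24.5/(2√P) = −24.5/(2·12.2963).
Point elasticity E = (dQ/dP)·(P/Q) = -0.9962 × 151.2/232.7396 ≈ -0.65.
|E| < 1, so demand is inelastic at this price.

-0.65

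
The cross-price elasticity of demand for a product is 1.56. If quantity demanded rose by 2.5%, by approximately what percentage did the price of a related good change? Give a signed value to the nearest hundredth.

%ΔQ ≈ E × %ΔP_y ⇒ %ΔP_y = %ΔQ / E = (2.5%)/(1.56) ≈ 1.60%.

1.60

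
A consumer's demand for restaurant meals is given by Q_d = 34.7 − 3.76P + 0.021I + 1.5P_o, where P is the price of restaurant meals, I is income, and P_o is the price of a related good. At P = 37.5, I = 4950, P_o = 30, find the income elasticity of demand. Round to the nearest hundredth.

First evaluate Q_d: 34.7 − 3.76(37.5) + 0.021(4950) + 1.5(30) = 34.7 − 141 + 103.95 + 45 = 42.65.
∂Q_d/∂I = +0.021, so E_I = 0.021·(4950/42.65) ≈ 2.44.
E_I > 1: normal good (luxury).

2.44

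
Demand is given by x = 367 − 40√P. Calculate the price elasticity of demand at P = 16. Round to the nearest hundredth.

At P = 16, x = 207.
dx/dP = −40/(2√P) = −40/(2·4).
Point elasticity E = (dx/dP)·(P/x) = -5 × 16/207 ≈ -0.39.
|E| < 1, so demand is inelastic at this price.

-0.39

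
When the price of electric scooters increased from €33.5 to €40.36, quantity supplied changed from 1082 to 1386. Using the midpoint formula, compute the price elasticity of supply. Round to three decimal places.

%ΔQ = (1386 − 1082)/[(1082 + 1386)/2] = 304/1234 ≈ 0.2464.
%ΔP = (40.36 − 33.5)/[(33.5 + 40.36)/2] = 6.86/36.93 ≈ 0.1858.
Arc elasticity E = %ΔQ/%ΔP ≈ 0.2464/0.1858 ≈ 1.326.
|E| > 1: supply is elastic over this range.

1.326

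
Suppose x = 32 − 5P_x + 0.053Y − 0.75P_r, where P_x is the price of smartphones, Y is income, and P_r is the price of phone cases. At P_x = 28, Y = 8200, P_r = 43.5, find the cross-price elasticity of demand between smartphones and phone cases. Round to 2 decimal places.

-0.11

At the given point, x = 32 − 5(28) + 0.053(8200) − 0.75(43.5) = 32 − 140 + 434.6 − 32.625 = 293.975.
∂x/∂P_r = −0.75, so E_xy = -0.75·(43.5/293.975) ≈ -0.11.
E_xy < 0: the goods are complements.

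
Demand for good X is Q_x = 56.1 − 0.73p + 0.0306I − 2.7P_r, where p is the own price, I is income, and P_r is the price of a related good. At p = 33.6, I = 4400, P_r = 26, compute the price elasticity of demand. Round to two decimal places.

-0.26

Substituting, Q_x = 56.1 − 0.73(33.6) + 0.0306(4400) − 2.7(26) = 56.1 − 24.528 + 134.64 − 70.2 = 96.012.
∂Q_x/∂p = −0.73, so E_p = (−0.73)·(33.6/96.012) ≈ -0.26.
|E_p| < 1: demand is inelastic.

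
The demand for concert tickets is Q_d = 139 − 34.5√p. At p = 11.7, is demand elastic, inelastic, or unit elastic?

elastic

At p = 11.7, Q_d = 20.9918.
dQ_d/dp = −34.5/(2√p) = −34.5/(2·3.4205).
Point elasticity E = (dQ_d/dp)·(p/Q_d) = -5.0431 × 11.7/20.9918 ≈ -2.811.
|E| ≈ 2.811 > 1, so demand is elastic.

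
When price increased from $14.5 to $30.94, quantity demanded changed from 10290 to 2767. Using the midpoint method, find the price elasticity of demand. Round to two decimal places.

%ΔQ = (2767 − 10290)/[(10290 + 2767)/2] = -7523/6528.5 ≈ -1.1523.
%ΔP = (30.94 − 14.5)/[(14.5 + 30.94)/2] = 16.44/22.72 ≈ 0.7236.
Arc elasticity E = %ΔQ/%ΔP ≈ -1.1523/0.7236 ≈ -1.59.
|E| > 1: demand is elastic over this range.

-1.59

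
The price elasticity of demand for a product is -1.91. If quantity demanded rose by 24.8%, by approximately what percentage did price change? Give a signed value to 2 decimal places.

-12.98

%ΔQ ≈ E × %ΔP ⇒ %ΔP = %ΔQ / E = (24.8%)/(-1.91) ≈ -12.98%.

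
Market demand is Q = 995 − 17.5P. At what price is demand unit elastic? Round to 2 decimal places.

For linear demand Q = a − bP, E = −bP/(a − bP). |E| = 1 ⇒ bP = a − bP ⇒ P = a/(2b).
P = 995/(2·17.5) ≈ 28.43.

28.43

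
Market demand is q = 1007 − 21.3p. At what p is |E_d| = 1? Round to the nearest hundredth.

23.64

For linear demand q = a − bp, E = −bp/(a − bp). |E| = 1 ⇒ bp = a − bp ⇒ p = a/(2b).
p = 1007/(2·21.3) ≈ 23.64.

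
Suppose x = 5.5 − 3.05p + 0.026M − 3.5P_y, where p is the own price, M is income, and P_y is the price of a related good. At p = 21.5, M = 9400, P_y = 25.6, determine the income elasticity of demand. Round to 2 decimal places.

At the given point, x = 5.5 − 3.05(21.5) + 0.026(9400) − 3.5(25.6) = 5.5 − 65.575 + 244.4 − 89.6 = 94.725.
∂x/∂M = +0.026, so E_I = 0.026·(9400/94.725) ≈ 2.58.
E_I > 1: normal good (luxury).

2.58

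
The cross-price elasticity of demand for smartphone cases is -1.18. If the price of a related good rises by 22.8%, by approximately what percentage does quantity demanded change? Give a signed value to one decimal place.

%ΔQ ≈ E × %ΔP_y = (-1.18) × (22.8%) ≈ -26.9%.

-26.9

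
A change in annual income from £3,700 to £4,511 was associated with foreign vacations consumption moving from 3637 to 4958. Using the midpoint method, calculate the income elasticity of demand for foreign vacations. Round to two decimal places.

%ΔQ = (4958 − 3637)/[(3637+4958)/2] = 1321/4297.5 ≈ 0.3074.
%ΔM = (4,511 − 3,700)/[(3,700+4,511)/2] = 811/4105.5 ≈ 0.1975.
E_I = %ΔQ/%ΔM ≈ 1.56.
E_I > 1: normal good (luxury).

1.56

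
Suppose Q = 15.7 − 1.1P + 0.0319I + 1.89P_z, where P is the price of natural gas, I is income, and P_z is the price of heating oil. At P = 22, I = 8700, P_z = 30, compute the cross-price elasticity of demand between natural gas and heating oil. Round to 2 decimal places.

0.17

At the given point, Q = 15.7 − 1.1(22) + 0.0319(8700) + 1.89(30) = 15.7 − 24.2 + 277.53 + 56.7 = 325.73.
∂Q/∂P_z = +1.89, so E_xy = 1.89·(30/325.73) ≈ 0.17.
E_xy > 0: the goods are substitutes.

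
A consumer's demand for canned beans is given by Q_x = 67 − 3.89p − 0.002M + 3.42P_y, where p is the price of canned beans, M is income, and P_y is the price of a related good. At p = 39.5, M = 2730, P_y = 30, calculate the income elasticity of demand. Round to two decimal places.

Substituting, Q_x = 67 − 3.89(39.5) − 0.002(2730) + 3.42(30) = 67 − 153.655 − 5.46 + 102.6 = 10.485.
∂Q_x/∂M = −0.002, so E_I = -0.002·(2730/10.485) ≈ -0.52.
E_I < 0: inferior good.

-0.52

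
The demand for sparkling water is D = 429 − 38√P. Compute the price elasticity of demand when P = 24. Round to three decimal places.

-0.383

At P = 24, D = 242.8388.
dD/dP = −38/(2√P) = −38/(2·4.899).
Point elasticity E = (dD/dP)·(P/D) = -3.8784 × 24/242.8388 ≈ -0.383.
|E| < 1, so demand is inelastic at this price.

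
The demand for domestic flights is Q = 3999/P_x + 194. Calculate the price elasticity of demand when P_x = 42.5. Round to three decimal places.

-0.327

At P_x = 42.5, Q = 288.0941.
dQ/dP_x = −3999/P_x² = −2.214.
Point elasticity E = (dQ/dP_x)·(P_x/Q) = -2.214 × 42.5/288.0941 ≈ -0.327.
|E| < 1, so demand is inelastic at this price.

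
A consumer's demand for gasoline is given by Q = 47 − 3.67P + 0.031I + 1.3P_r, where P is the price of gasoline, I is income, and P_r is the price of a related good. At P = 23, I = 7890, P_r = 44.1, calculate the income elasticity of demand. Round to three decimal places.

Evaluating quantity at (P, I, P_r) gives Q = 47 − 3.67(23) + 0.031(7890) + 1.3(44.1) = 47 − 84.41 + 244.59 + 57.33 = 264.51.
∂Q/∂I = +0.031, so E_I = 0.031·(7890/264.51) ≈ 0.925.
E_I ∈ (0,1): normal good (necessity).

0.925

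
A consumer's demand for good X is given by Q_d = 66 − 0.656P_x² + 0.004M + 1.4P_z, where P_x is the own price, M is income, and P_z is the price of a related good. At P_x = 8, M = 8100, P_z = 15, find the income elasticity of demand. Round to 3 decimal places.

Q_d = 66 − 0.656(8)² + 0.004(8100) + 1.4(15) = 66 − 41.984 + 32.4 + 21 = 77.416.
∂Q_d/∂M = +0.004, so E_I = 0.004·(8100/77.416) ≈ 0.419.
E_I ∈ (0,1): normal good (necessity).

0.419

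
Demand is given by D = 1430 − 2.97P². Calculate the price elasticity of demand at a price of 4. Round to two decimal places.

At P = 4, D = 1382.48.
dD/dP = −2·2.97·P = −23.76.
Point elasticity E = (dD/dP)·(P/D) = -23.76 × 4/1382.48 ≈ -0.07.
|E| < 1, so demand is inelastic at this price.

-0.07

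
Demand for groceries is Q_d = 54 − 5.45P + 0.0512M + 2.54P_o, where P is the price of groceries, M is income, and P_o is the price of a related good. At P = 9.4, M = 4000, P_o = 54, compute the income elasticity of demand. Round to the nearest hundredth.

Substituting, Q_d = 54 − 5.45(9.4) + 0.0512(4000) + 2.54(54) = 54 − 51.23 + 204.8 + 137.16 = 344.73.
∂Q_d/∂M = +0.0512, so E_I = 0.0512·(4000/344.73) ≈ 0.59.
E_I ∈ (0,1): normal good (necessity).

0.59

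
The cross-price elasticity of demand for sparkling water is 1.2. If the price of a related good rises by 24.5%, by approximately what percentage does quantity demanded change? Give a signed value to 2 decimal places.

29.40

%ΔQ ≈ E × %ΔP_y = (1.2) × (24.5%) = 29.40%.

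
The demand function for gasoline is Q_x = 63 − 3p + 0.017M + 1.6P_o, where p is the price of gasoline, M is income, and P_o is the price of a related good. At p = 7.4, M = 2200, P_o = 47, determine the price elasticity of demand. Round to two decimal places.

-0.14

Evaluating quantity at (p, M, P_o) gives Q_x = 63 − 3(7.4) + 0.017(2200) + 1.6(47) = 63 − 22.2 + 37.4 + 75.2 = 153.4.
∂Q_x/∂p = −3, so E_p = (−3)·(7.4/153.4) ≈ -0.14.
|E_p| < 1: demand is inelastic.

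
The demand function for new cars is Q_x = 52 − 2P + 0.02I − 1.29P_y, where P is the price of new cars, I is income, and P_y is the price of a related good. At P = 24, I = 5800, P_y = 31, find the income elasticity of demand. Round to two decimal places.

Evaluating quantity at (P, I, P_y) gives Q_x = 52 − 2(24) + 0.02(5800) − 1.29(31) = 52 − 48 + 116 − 39.99 = 80.01.
∂Q_x/∂I = +0.02, so E_I = 0.02·(5800/80.01) ≈ 1.45.
E_I > 1: normal good (luxury).

1.45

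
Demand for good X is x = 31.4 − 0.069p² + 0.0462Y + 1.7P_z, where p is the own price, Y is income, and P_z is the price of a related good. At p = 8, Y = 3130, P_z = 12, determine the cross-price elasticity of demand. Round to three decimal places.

0.106

Substituting, x = 31.4 − 0.069(8)² + 0.0462(3130) + 1.7(12) = 31.4 − 4.416 + 144.606 + 20.4 = 191.99.
∂x/∂P_z = +1.7, so E_xy = 1.7·(12/191.99) ≈ 0.106.
E_xy > 0: the goods are substitutes.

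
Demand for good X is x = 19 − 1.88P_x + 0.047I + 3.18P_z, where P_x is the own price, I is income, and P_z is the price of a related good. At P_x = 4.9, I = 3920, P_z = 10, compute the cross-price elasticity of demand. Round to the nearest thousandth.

First evaluate x: 19 − 1.88(4.9) + 0.047(3920) + 3.18(10) = 19 − 9.212 + 184.24 + 31.8 = 225.828.
∂x/∂P_z = +3.18, so E_xy = 3.18·(10/225.828) ≈ 0.141.
E_xy > 0: the goods are substitutes.

0.141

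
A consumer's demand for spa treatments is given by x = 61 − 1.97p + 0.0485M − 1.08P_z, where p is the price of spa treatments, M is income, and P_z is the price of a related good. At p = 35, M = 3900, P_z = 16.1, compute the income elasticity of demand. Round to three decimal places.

1.155

Evaluating quantity at (p, M, P_z) gives x = 61 − 1.97(35) + 0.0485(3900) − 1.08(16.1) = 61 − 68.95 + 189.15 − 17.388 = 163.812.
∂x/∂M = +0.0485, so E_I = 0.0485·(3900/163.812) ≈ 1.155.
E_I > 1: normal good (luxury).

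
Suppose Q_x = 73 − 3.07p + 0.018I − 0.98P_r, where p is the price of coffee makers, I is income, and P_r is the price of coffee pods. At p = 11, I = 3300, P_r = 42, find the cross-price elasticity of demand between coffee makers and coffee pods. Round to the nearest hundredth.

Substituting, Q_x = 73 − 3.07(11) + 0.018(3300) − 0.98(42) = 73 − 33.77 + 59.4 − 41.16 = 57.47.
∂Q_x/∂P_r = −0.98, so E_xy = -0.98·(42/57.47) ≈ -0.72.
E_xy < 0: the goods are complements.

-0.72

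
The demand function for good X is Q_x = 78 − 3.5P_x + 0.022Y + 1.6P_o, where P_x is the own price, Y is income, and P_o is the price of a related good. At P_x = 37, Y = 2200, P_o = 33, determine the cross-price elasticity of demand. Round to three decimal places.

1.062

At the given point, Q_x = 78 − 3.5(37) + 0.022(2200) + 1.6(33) = 78 − 129.5 + 48.4 + 52.8 = 49.7.
∂Q_x/∂P_o = +1.6, so E_xy = 1.6·(33/49.7) ≈ 1.062.
E_xy > 0: the goods are substitutes.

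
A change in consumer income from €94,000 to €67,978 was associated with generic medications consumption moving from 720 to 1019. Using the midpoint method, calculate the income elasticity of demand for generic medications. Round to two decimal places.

-1.07

%ΔQ = (1019 − 720)/[(720+1019)/2] = 299/869.5 ≈ 0.3439.
%ΔI = (67,978 − 94,000)/[(94,000+67,978)/2] = -26022/80989 ≈ -0.3213.
E_I = %ΔQ/%ΔI ≈ -1.07.
E_I < 0: inferior good.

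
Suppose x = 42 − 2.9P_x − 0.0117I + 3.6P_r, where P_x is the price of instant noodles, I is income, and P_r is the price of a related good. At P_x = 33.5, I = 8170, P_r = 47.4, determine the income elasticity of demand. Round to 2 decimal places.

-4.80

Evaluating quantity at (P_x, I, P_r) gives x = 42 − 2.9(33.5) − 0.0117(8170) + 3.6(47.4) = 42 − 97.15 − 95.589 + 170.64 = 19.901.
∂x/∂I = −0.0117, so E_I = -0.0117·(8170/19.901) ≈ -4.80.
E_I < 0: inferior good.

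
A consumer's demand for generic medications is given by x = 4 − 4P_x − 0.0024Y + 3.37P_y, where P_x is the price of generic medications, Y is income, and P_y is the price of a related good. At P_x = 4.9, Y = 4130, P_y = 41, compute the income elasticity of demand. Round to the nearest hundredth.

x = 4 − 4(4.9) − 0.0024(4130) + 3.37(41) = 4 − 19.6 − 9.912 + 138.17 = 112.658.
∂x/∂Y = −0.0024, so E_I = -0.0024·(4130/112.658) ≈ -0.09.
E_I < 0: inferior good.

-0.09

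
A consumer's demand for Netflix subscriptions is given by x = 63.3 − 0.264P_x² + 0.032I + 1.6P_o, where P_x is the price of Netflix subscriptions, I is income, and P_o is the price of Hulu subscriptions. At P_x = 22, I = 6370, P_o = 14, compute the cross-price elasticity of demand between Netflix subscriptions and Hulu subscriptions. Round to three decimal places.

0.138

x = 63.3 − 0.264(22)² + 0.032(6370) + 1.6(14) = 63.3 − 127.776 + 203.84 + 22.4 = 161.764.
∂x/∂P_o = +1.6, so E_xy = 1.6·(14/161.764) ≈ 0.138.
E_xy > 0: the goods are substitutes.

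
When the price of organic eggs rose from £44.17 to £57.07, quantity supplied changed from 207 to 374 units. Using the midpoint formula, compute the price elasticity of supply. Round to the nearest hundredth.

%Δq = (374 − 207)/[(207 + 374)/2] = 167/290.5 ≈ 0.5749.
%ΔP = (57.07 − 44.17)/[(44.17 + 57.07)/2] = 12.9/50.62 ≈ 0.2548.
Arc elasticity E = %Δq/%ΔP ≈ 0.5749/0.2548 ≈ 2.26.
|E| > 1: supply is elastic over this range.

2.26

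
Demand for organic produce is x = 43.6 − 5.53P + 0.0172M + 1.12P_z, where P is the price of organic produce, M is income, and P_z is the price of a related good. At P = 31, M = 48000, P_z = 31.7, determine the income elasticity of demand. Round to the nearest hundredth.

Substituting, x = 43.6 − 5.53(31) + 0.0172(48000) + 1.12(31.7) = 43.6 − 171.43 + 825.6 + 35.504 = 733.274.
∂x/∂M = +0.0172, so E_I = 0.0172·(48000/733.274) ≈ 1.13.
E_I > 1: normal good (luxury).

1.13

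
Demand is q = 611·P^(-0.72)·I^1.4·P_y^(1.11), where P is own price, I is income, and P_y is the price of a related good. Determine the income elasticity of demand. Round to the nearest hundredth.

1.40

For a Cobb–Douglas (constant-elasticity) form q = A·I^α·…, the elasticity with respect to I equals the exponent α at every point.
Here the exponent on I is 1.4, so the income elasticity of demand is 1.40.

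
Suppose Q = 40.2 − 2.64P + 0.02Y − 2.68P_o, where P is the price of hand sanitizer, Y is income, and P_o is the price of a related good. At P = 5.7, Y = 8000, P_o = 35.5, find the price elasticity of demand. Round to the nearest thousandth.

Substituting, Q = 40.2 − 2.64(5.7) + 0.02(8000) − 2.68(35.5) = 40.2 − 15.048 + 160 − 95.14 = 90.012.
∂Q/∂P = −2.64, so E_p = (−2.64)·(5.7/90.012) ≈ -0.167.
|E_p| < 1: demand is inelastic.

-0.167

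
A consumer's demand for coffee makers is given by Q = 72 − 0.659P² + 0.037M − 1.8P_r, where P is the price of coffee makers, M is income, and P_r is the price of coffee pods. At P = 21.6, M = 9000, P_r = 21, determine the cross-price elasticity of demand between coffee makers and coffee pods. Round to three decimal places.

-0.633

At the given point, Q = 72 − 0.659(21.6)² + 0.037(9000) − 1.8(21) = 72 − 307.463 + 333 − 37.8 = 59.737.
∂Q/∂P_r = −1.8, so E_xy = -1.8·(21/59.737) ≈ -0.633.
E_xy < 0: the goods are complements.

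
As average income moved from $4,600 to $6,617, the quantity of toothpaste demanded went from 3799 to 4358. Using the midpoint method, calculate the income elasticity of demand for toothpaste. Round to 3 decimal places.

%ΔQ = (4358 − 3799)/[(3799+4358)/2] = 559/4078.5 ≈ 0.1371.
%ΔY = (6,617 − 4,600)/[(4,600+6,617)/2] = 2017/5608.5 ≈ 0.3596.
E_I = %ΔQ/%ΔY ≈ 0.381.
E_I ∈ (0,1): normal good (necessity).

0.381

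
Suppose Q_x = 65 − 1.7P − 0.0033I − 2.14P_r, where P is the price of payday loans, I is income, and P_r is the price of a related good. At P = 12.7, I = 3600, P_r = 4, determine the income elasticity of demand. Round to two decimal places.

Q_x = 65 − 1.7(12.7) − 0.0033(3600) − 2.14(4) = 65 − 21.59 − 11.88 − 8.56 = 22.97.
∂Q_x/∂I = −0.0033, so E_I = -0.0033·(3600/22.97) ≈ -0.52.
E_I < 0: inferior good.

-0.52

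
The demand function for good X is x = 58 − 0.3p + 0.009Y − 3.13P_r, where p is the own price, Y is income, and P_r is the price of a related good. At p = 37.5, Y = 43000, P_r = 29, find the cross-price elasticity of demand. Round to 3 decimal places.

-0.265

Substituting, x = 58 − 0.3(37.5) + 0.009(43000) − 3.13(29) = 58 − 11.25 + 387 − 90.77 = 342.98.
∂x/∂P_r = −3.13, so E_xy = -3.13·(29/342.98) ≈ -0.265.
E_xy < 0: the goods are complements.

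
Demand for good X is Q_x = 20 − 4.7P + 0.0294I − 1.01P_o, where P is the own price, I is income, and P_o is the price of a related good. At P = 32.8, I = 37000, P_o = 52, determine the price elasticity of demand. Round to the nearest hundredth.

-0.17

Evaluating quantity at (P, I, P_o) gives Q_x = 20 − 4.7(32.8) + 0.0294(37000) − 1.01(52) = 20 − 154.16 + 1087.8 − 52.52 = 901.12.
∂Q_x/∂P = −4.7, so E_p = (−4.7)·(32.8/901.12) ≈ -0.17.
|E_p| < 1: demand is inelastic.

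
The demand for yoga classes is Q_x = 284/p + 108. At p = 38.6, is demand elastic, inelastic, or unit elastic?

At p = 38.6, Q_x = 115.3575.
dQ_x/dp = −284/p² = −0.1906.
Point elasticity E = (dQ_x/dp)·(p/Q_x) = -0.1906 × 38.6/115.3575 ≈ -0.064.
|E| ≈ 0.064 < 1, so demand is inelastic.

inelastic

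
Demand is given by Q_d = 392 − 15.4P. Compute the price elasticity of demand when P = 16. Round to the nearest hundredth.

At P = 16, Q_d = 145.6.
dQ_d/dP = −15.4.
Point elasticity E = (dQ_d/dP)·(P/Q_d) = -15.4 × 16/145.6 ≈ -1.69.
|E| > 1, so demand is elastic at this price.

-1.69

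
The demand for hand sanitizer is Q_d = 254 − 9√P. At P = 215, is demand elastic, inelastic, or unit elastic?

At P = 215, Q_d = 122.0341.
dQ_d/dP = −9/(2√P) = −9/(2·14.6629).
Point elasticity E = (dQ_d/dP)·(P/Q_d) = -0.3069 × 215/122.0341 ≈ -0.541.
|E| ≈ 0.541 < 1, so demand is inelastic.

inelastic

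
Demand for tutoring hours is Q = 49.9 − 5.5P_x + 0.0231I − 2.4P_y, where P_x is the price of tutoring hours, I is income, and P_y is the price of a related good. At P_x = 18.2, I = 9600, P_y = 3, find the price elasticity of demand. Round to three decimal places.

-0.609

Substituting, Q = 49.9 − 5.5(18.2) + 0.0231(9600) − 2.4(3) = 49.9 − 100.1 + 221.76 − 7.2 = 164.36.
∂Q/∂P_x = −5.5, so E_p = (−5.5)·(18.2/164.36) ≈ -0.609.
|E_p| < 1: demand is inelastic.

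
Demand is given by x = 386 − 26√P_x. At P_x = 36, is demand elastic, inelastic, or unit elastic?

At P_x = 36, x = 230.
dx/dP_x = −26/(2√P_x) = −26/(2·6).
Point elasticity E = (dx/dP_x)·(P_x/x) = -2.1667 × 36/230 ≈ -0.339.
|E| ≈ 0.339 < 1, so demand is inelastic.

inelastic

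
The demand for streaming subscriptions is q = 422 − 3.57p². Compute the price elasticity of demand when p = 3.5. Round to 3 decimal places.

-0.231

At p = 3.5, q = 378.2675.
dq/dp = −2·3.57·p = −24.99.
Point elasticity E = (dq/dp)·(p/q) = -24.99 × 3.5/378.2675 ≈ -0.231.
|E| < 1, so demand is inelastic at this price.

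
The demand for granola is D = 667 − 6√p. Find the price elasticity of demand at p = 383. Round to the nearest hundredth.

-0.11

At p = 383, D = 549.5777.
dD/dp = −6/(2√p) = −6/(2·19.5704).
Point elasticity E = (dD/dp)·(p/D) = -0.1533 × 383/549.5777 ≈ -0.11.
|E| < 1, so demand is inelastic at this price.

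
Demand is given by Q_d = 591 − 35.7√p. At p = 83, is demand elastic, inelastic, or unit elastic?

inelastic

At p = 83, Q_d = 265.7575.
dQ_d/dp = −35.7/(2√p) = −35.7/(2·9.1104).
Point elasticity E = (dQ_d/dp)·(p/Q_d) = -1.9593 × 83/265.7575 ≈ -0.612.
|E| ≈ 0.612 < 1, so demand is inelastic.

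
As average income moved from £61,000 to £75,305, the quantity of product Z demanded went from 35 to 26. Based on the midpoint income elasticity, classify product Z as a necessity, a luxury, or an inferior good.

inferior

%ΔQ = (26 − 35)/[(35+26)/2] = -9/30.5 ≈ -0.2951.
%ΔI = (75,305 − 61,000)/[(61,000+75,305)/2] = 14305/68152.5 ≈ 0.2099.
E_I = %ΔQ/%ΔI ≈ -1.406.
E_I < 0: inferior good.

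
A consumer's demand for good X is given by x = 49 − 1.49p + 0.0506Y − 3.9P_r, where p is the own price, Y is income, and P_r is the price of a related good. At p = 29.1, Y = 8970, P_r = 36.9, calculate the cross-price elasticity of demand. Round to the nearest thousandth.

-0.456

At the given point, x = 49 − 1.49(29.1) + 0.0506(8970) − 3.9(36.9) = 49 − 43.359 + 453.882 − 143.91 = 315.613.
∂x/∂P_r = −3.9, so E_xy = -3.9·(36.9/315.613) ≈ -0.456.
E_xy < 0: the goods are complements.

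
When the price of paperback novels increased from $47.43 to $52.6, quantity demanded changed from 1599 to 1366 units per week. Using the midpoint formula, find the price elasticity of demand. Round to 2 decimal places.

-1.52

%Δq = (1366 − 1599)/[(1599 + 1366)/2] = -233/1482.5 ≈ -0.1572.
%ΔP = (52.6 − 47.43)/[(47.43 + 52.6)/2] = 5.17/50.015 ≈ 0.1034.
Arc elasticity E = %Δq/%ΔP ≈ -0.1572/0.1034 ≈ -1.52.
|E| > 1: demand is elastic over this range.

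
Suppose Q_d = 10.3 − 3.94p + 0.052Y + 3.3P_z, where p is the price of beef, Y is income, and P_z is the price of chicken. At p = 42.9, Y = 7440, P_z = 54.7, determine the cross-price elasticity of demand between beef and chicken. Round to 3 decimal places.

Evaluating quantity at (p, Y, P_z) gives Q_d = 10.3 − 3.94(42.9) + 0.052(7440) + 3.3(54.7) = 10.3 − 169.026 + 386.88 + 180.51 = 408.664.
∂Q_d/∂P_z = +3.3, so E_xy = 3.3·(54.7/408.664) ≈ 0.442.
E_xy > 0: the goods are substitutes.

0.442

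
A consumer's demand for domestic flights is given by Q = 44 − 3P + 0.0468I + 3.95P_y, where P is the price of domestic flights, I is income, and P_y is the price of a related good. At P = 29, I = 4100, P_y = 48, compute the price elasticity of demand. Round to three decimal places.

First evaluate Q: 44 − 3(29) + 0.0468(4100) + 3.95(48) = 44 − 87 + 191.88 + 189.6 = 338.48.
∂Q/∂P = −3, so E_p = (−3)·(29/338.48) ≈ -0.257.
|E_p| < 1: demand is inelastic.

-0.257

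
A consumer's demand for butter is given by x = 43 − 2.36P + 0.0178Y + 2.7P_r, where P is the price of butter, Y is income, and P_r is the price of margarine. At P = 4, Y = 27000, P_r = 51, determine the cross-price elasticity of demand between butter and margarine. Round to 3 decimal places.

0.211

Substituting, x = 43 − 2.36(4) + 0.0178(27000) + 2.7(51) = 43 − 9.44 + 480.6 + 137.7 = 651.86.
∂x/∂P_r = +2.7, so E_xy = 2.7·(51/651.86) ≈ 0.211.
E_xy > 0: the goods are substitutes.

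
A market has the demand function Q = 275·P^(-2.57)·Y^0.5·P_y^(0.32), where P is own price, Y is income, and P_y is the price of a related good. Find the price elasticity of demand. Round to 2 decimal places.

For a Cobb–Douglas (constant-elasticity) form Q = A·P^α·…, the elasticity with respect to P equals the exponent α at every point.
Here the exponent on P is -2.57, so the price elasticity of demand is -2.57.

-2.57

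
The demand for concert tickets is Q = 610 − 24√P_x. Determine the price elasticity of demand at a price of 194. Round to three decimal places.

At P_x = 194, Q = 275.7187.
dQ/dP_x = −24/(2√P_x) = −24/(2·13.9284).
Point elasticity E = (dQ/dP_x)·(P_x/Q) = -0.8615 × 194/275.7187 ≈ -0.606.
|E| < 1, so demand is inelastic at this price.

-0.606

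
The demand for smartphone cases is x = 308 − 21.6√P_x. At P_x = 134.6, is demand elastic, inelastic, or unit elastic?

At P_x = 134.6, x = 57.4028.
dx/dP_x = −21.6/(2√P_x) = −21.6/(2·11.6017).
Point elasticity E = (dx/dP_x)·(P_x/x) = -0.9309 × 134.6/57.4028 ≈ -2.183.
|E| ≈ 2.183 > 1, so demand is elastic.

elastic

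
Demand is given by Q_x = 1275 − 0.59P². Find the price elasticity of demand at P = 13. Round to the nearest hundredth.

-0.17

At P = 13, Q_x = 1175.29.
dQ_x/dP = −2·0.59·P = −15.34.
Point elasticity E = (dQ_x/dP)·(P/Q_x) = -15.34 × 13/1175.29 ≈ -0.17.
|E| < 1, so demand is inelastic at this price.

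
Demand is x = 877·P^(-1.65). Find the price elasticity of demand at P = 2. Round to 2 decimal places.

-1.65

For a Cobb–Douglas (constant-elasticity) form x = A·P^α·…, the elasticity with respect to P equals the exponent α at every point.
Here the exponent on P is -1.65, so the price elasticity of demand is -1.65.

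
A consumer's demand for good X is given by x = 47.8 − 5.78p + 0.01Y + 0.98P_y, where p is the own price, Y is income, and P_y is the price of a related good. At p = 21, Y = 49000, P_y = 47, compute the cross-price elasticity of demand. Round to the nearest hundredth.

First evaluate x: 47.8 − 5.78(21) + 0.01(49000) + 0.98(47) = 47.8 − 121.38 + 490 + 46.06 = 462.48.
∂x/∂P_y = +0.98, so E_xy = 0.98·(47/462.48) ≈ 0.10.
E_xy > 0: the goods are substitutes.

0.10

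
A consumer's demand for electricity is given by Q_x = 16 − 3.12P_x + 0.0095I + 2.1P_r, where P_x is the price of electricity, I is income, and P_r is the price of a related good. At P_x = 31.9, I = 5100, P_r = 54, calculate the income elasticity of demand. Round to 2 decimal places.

At the given point, Q_x = 16 − 3.12(31.9) + 0.0095(5100) + 2.1(54) = 16 − 99.528 + 48.45 + 113.4 = 78.322.
∂Q_x/∂I = +0.0095, so E_I = 0.0095·(5100/78.322) ≈ 0.62.
E_I ∈ (0,1): normal good (necessity).

0.62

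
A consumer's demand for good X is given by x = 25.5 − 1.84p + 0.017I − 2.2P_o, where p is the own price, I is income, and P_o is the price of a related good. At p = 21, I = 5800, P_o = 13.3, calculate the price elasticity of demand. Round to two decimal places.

-0.69

Evaluating quantity at (p, I, P_o) gives x = 25.5 − 1.84(21) + 0.017(5800) − 2.2(13.3) = 25.5 − 38.64 + 98.6 − 29.26 = 56.2.
∂x/∂p = −1.84, so E_p = (−1.84)·(21/56.2) ≈ -0.69.
|E_p| < 1: demand is inelastic.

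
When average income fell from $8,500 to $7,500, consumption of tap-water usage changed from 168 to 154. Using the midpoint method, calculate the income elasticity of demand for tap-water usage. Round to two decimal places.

0.70

%ΔQ = (154 − 168)/[(168+154)/2] = -14/161 ≈ -0.0870.
%ΔM = (7,500 − 8,500)/[(8,500+7,500)/2] = -1000/8000 ≈ -0.1250.
E_I = %ΔQ/%ΔM ≈ 0.70.
E_I ∈ (0,1): normal good (necessity).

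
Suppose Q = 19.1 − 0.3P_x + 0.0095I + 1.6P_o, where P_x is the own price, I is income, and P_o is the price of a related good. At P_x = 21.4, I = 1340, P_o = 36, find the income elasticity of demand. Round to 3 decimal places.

0.153

Evaluating quantity at (P_x, I, P_o) gives Q = 19.1 − 0.3(21.4) + 0.0095(1340) + 1.6(36) = 19.1 − 6.42 + 12.73 + 57.6 = 83.01.
∂Q/∂I = +0.0095, so E_I = 0.0095·(1340/83.01) ≈ 0.153.
E_I ∈ (0,1): normal good (necessity).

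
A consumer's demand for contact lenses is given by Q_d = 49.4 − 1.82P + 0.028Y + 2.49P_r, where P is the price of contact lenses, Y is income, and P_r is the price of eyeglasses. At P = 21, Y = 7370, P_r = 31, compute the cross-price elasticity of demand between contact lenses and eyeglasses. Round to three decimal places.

Evaluating quantity at (P, Y, P_r) gives Q_d = 49.4 − 1.82(21) + 0.028(7370) + 2.49(31) = 49.4 − 38.22 + 206.36 + 77.19 = 294.73.
∂Q_d/∂P_r = +2.49, so E_xy = 2.49·(31/294.73) ≈ 0.262.
E_xy > 0: the goods are substitutes.

0.262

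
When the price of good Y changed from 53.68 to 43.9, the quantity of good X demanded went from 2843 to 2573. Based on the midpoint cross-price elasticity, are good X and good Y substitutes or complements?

%ΔQ_x = (2573 − 2843)/[(2843+2573)/2] = -270/2708 ≈ -0.0997.
%ΔP_y = (43.9 − 53.68)/[(53.68+43.9)/2] ≈ -0.2005.
E_xy = -0.0997/-0.2005 ≈ 0.497.
E_xy > 0, so the goods are substitutes.

substitutes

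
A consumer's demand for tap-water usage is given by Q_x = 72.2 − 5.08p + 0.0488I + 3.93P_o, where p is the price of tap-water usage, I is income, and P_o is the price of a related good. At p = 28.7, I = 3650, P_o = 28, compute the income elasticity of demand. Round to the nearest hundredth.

0.83

Evaluating quantity at (p, I, P_o) gives Q_x = 72.2 − 5.08(28.7) + 0.0488(3650) + 3.93(28) = 72.2 − 145.796 + 178.12 + 110.04 = 214.564.
∂Q_x/∂I = +0.0488, so E_I = 0.0488·(3650/214.564) ≈ 0.83.
E_I ∈ (0,1): normal good (necessity).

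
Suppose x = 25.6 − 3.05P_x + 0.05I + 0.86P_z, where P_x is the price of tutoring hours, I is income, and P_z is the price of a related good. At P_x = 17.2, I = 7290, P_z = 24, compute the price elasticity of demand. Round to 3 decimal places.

Substituting, x = 25.6 − 3.05(17.2) + 0.05(7290) + 0.86(24) = 25.6 − 52.46 + 364.5 + 20.64 = 358.28.
∂x/∂P_x = −3.05, so E_p = (−3.05)·(17.2/358.28) ≈ -0.146.
|E_p| < 1: demand is inelastic.

-0.146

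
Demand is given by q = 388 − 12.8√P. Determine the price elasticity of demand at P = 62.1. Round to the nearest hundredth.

-0.18

At P = 62.1, q = 287.1315.
dq/dP = −12.8/(2√P) = −12.8/(2·7.8804).
Point elasticity E = (dq/dP)·(P/q) = -0.8121 × 62.1/287.1315 ≈ -0.18.
|E| < 1, so demand is inelastic at this price.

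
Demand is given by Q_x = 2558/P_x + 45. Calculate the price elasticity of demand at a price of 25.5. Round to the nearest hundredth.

At P_x = 25.5, Q_x = 145.3137.
dQ_x/dP_x = −2558/P_x² = −3.9339.
Point elasticity E = (dQ_x/dP_x)·(P_x/Q_x) = -3.9339 × 25.5/145.3137 ≈ -0.69.
|E| < 1, so demand is inelastic at this price.

-0.69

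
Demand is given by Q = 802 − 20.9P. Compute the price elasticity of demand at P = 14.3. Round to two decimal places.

At P = 14.3, Q = 503.13.
dQ/dP = −20.9.
Point elasticity E = (dQ/dP)·(P/Q) = -20.9 × 14.3/503.13 ≈ -0.59.
|E| < 1, so demand is inelastic at this price.

-0.59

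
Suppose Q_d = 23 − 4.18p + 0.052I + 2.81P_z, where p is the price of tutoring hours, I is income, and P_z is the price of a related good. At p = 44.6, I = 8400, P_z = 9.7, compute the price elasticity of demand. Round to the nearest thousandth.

-0.620

At the given point, Q_d = 23 − 4.18(44.6) + 0.052(8400) + 2.81(9.7) = 23 − 186.428 + 436.8 + 27.257 = 300.629.
∂Q_d/∂p = −4.18, so E_p = (−4.18)·(44.6/300.629) ≈ -0.620.
|E_p| < 1: demand is inelastic.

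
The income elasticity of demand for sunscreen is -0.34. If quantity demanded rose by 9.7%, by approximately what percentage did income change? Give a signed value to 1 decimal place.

-28.5

%ΔQ ≈ E × %ΔI ⇒ %ΔI = %ΔQ / E = (9.7%)/(-0.34) ≈ -28.5%.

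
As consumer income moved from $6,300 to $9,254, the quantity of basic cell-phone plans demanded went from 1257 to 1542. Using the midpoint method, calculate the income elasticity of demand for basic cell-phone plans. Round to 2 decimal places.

0.54

%ΔQ = (1542 − 1257)/[(1257+1542)/2] = 285/1399.5 ≈ 0.2036.
%ΔY = (9,254 − 6,300)/[(6,300+9,254)/2] = 2954/7777 ≈ 0.3798.
E_I = %ΔQ/%ΔY ≈ 0.54.
E_I ∈ (0,1): normal good (necessity).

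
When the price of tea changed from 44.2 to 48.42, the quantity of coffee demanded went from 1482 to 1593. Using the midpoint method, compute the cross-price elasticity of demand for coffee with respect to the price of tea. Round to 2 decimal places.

%ΔQ_x = (1593 − 1482)/[(1482+1593)/2] = 111/1537.5 ≈ 0.0722.
%ΔP_y = (48.42 − 44.2)/[(44.2+48.42)/2] ≈ 0.0911.
E_xy = 0.0722/0.0911 ≈ 0.79.
E_xy > 0, so coffee and tea are substitutes.

0.79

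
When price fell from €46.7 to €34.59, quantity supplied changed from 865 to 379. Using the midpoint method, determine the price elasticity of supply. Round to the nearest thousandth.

%Δq = (379 − 865)/[(865 + 379)/2] = -486/622 ≈ -0.7814.
%Δp = (34.59 − 46.7)/[(46.7 + 34.59)/2] = -12.11/40.645 ≈ -0.2979.
Arc elasticity E = %Δq/%Δp ≈ -0.7814/-0.2979 ≈ 2.622.
|E| > 1: supply is elastic over this range.

2.622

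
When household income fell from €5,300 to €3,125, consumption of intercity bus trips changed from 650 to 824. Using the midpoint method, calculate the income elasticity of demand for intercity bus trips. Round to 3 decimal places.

%ΔQ = (824 − 650)/[(650+824)/2] = 174/737 ≈ 0.2361.
%ΔI = (3,125 − 5,300)/[(5,300+3,125)/2] = -2175/4212.5 ≈ -0.5163.
E_I = %ΔQ/%ΔI ≈ -0.457.
E_I < 0: inferior good.

-0.457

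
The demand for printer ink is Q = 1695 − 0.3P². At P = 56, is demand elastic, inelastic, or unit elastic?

elastic

At P = 56, Q = 754.2.
dQ/dP = −2·0.3·P = −33.6.
Point elasticity E = (dQ/dP)·(P/Q) = -33.6 × 56/754.2 ≈ -2.495.
|E| ≈ 2.495 > 1, so demand is elastic.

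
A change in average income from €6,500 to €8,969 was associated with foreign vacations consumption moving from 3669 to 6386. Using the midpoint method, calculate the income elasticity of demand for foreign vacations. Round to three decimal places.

1.693

%ΔQ = (6386 − 3669)/[(3669+6386)/2] = 2717/5027.5 ≈ 0.5404.
%ΔY = (8,969 − 6,500)/[(6,500+8,969)/2] = 2469/7734.5 ≈ 0.3192.
E_I = %ΔQ/%ΔY ≈ 1.693.
E_I > 1: normal good (luxury).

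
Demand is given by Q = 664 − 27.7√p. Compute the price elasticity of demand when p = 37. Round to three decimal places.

At p = 37, Q = 495.5075.
dQ/dp = −27.7/(2√p) = −27.7/(2·6.0828).
Point elasticity E = (dQ/dp)·(p/Q) = -2.2769 × 37/495.5075 ≈ -0.170.
|E| < 1, so demand is inelastic at this price.

-0.170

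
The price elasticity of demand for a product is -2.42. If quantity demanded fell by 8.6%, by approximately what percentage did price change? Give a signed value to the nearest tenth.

%ΔQ ≈ E × %ΔP ⇒ %ΔP = %ΔQ / E = (-8.6%)/(-2.42) ≈ 3.6%.

3.6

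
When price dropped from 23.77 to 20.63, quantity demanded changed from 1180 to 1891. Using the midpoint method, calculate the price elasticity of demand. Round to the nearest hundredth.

%Δq = (1891 − 1180)/[(1180 + 1891)/2] = 711/1535.5 ≈ 0.4630.
%ΔP = (20.63 − 23.77)/[(23.77 + 20.63)/2] = -3.14/22.2 ≈ -0.1414.
Arc elasticity E = %Δq/%ΔP ≈ 0.4630/-0.1414 ≈ -3.27.
|E| > 1: demand is elastic over this range.

-3.27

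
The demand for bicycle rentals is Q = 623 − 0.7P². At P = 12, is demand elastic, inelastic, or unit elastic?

inelastic

At P = 12, Q = 522.2.
dQ/dP = −2·0.7·P = −16.8.
Point elasticity E = (dQ/dP)·(P/Q) = -16.8 × 12/522.2 ≈ -0.386.
|E| ≈ 0.386 < 1, so demand is inelastic.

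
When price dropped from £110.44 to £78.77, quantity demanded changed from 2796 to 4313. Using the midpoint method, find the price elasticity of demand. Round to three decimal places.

-1.275

%ΔQ = (4313 − 2796)/[(2796 + 4313)/2] = 1517/3554.5 ≈ 0.4268.
%Δp = (78.77 − 110.44)/[(110.44 + 78.77)/2] = -31.67/94.605 ≈ -0.3348.
Arc elasticity E = %ΔQ/%Δp ≈ 0.4268/-0.3348 ≈ -1.275.
|E| > 1: demand is elastic over this range.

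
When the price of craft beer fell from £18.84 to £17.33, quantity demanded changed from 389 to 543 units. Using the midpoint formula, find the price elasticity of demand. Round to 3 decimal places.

-3.958

%ΔQ = (543 − 389)/[(389 + 543)/2] = 154/466 ≈ 0.3305.
%ΔP = (17.33 − 18.84)/[(18.84 + 17.33)/2] = -1.51/18.085 ≈ -0.0835.
Arc elasticity E = %ΔQ/%ΔP ≈ 0.3305/-0.0835 ≈ -3.958.
|E| > 1: demand is elastic over this range.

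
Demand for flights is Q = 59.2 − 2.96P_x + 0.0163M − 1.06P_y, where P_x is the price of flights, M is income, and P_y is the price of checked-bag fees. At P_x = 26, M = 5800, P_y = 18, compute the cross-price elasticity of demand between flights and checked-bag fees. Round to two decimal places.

-0.33

Substituting, Q = 59.2 − 2.96(26) + 0.0163(5800) − 1.06(18) = 59.2 − 76.96 + 94.54 − 19.08 = 57.7.
∂Q/∂P_y = −1.06, so E_xy = -1.06·(18/57.7) ≈ -0.33.
E_xy < 0: the goods are complements.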